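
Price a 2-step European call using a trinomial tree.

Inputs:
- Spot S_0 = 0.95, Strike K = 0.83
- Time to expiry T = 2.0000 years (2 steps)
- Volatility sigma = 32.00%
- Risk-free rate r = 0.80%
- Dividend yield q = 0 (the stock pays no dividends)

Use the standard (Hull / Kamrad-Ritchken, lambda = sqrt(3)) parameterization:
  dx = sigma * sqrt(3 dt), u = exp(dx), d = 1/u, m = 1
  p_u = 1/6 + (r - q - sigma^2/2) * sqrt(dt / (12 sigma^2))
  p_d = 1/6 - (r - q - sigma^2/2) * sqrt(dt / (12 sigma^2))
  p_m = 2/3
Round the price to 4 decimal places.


Answer: Price = V(0,0) = 0.2296

Derivation:
dt = T/N = 1.000000; dx = sigma*sqrt(3*dt) = 0.554256
u = exp(dx) = 1.740646; d = 1/u = 0.574499
p_u = 0.127696, p_m = 0.666667, p_d = 0.205638
Discount per step: exp(-r*dt) = 0.992032
Stock lattice S(k, j) with j the centered position index:
  k=0: S(0,+0) = 0.9500
  k=1: S(1,-1) = 0.5458; S(1,+0) = 0.9500; S(1,+1) = 1.6536
  k=2: S(2,-2) = 0.3135; S(2,-1) = 0.5458; S(2,+0) = 0.9500; S(2,+1) = 1.6536; S(2,+2) = 2.8784
Terminal payoffs V(N, j) = max(S_T - K, 0):
  V(2,-2) = 0.000000; V(2,-1) = 0.000000; V(2,+0) = 0.120000; V(2,+1) = 0.823614; V(2,+2) = 2.048356
Backward induction: V(k, j) = exp(-r*dt) * [p_u * V(k+1, j+1) + p_m * V(k+1, j) + p_d * V(k+1, j-1)]
  V(1,-1) = exp(-r*dt) * [p_u*0.120000 + p_m*0.000000 + p_d*0.000000] = 0.015201
  V(1,+0) = exp(-r*dt) * [p_u*0.823614 + p_m*0.120000 + p_d*0.000000] = 0.183696
  V(1,+1) = exp(-r*dt) * [p_u*2.048356 + p_m*0.823614 + p_d*0.120000] = 0.828662
  V(0,+0) = exp(-r*dt) * [p_u*0.828662 + p_m*0.183696 + p_d*0.015201] = 0.229563


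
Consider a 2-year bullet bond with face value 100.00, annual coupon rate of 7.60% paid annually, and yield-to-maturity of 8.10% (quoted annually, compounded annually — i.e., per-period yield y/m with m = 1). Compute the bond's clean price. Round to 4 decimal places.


Answer: Price = 99.1096

Derivation:
Coupon per period c = face * coupon_rate / m = 7.600000
Periods per year m = 1; per-period yield y/m = 0.081000
Number of cashflows N = 2
Cashflows (t years, CF_t, discount factor 1/(1+y/m)^(m*t), PV):
  t = 1.0000: CF_t = 7.600000, DF = 0.925069, PV = 7.030527
  t = 2.0000: CF_t = 107.600000, DF = 0.855753, PV = 92.079061
Price P = sum_t PV_t = 99.109589


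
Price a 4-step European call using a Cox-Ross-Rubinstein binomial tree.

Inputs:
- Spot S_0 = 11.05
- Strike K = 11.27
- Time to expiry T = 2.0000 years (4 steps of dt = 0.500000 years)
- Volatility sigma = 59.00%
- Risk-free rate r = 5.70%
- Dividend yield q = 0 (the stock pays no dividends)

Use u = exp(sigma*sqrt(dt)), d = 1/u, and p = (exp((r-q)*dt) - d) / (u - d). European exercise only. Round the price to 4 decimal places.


dt = T/N = 0.500000
u = exp(sigma*sqrt(dt)) = 1.517695; d = 1/u = 0.658894
p = (exp((r-q)*dt) - d) / (u - d) = 0.430852
Discount per step: exp(-r*dt) = 0.971902
Stock lattice S(k, i) with i counting down-moves:
  k=0: S(0,0) = 11.0500
  k=1: S(1,0) = 16.7705; S(1,1) = 7.2808
  k=2: S(2,0) = 25.4526; S(2,1) = 11.0500; S(2,2) = 4.7973
  k=3: S(3,0) = 38.6292; S(3,1) = 16.7705; S(3,2) = 7.2808; S(3,3) = 3.1609
  k=4: S(4,0) = 58.6274; S(4,1) = 25.4526; S(4,2) = 11.0500; S(4,3) = 4.7973; S(4,4) = 2.0827
Terminal payoffs V(N, i) = max(S_T - K, 0):
  V(4,0) = 47.357416; V(4,1) = 14.182563; V(4,2) = 0.000000; V(4,3) = 0.000000; V(4,4) = 0.000000
Backward induction: V(k, i) = exp(-r*dt) * [p * V(k+1, i) + (1-p) * V(k+1, i+1)].
  V(3,0) = exp(-r*dt) * [p*47.357416 + (1-p)*14.182563] = 27.675898
  V(3,1) = exp(-r*dt) * [p*14.182563 + (1-p)*0.000000] = 5.938890
  V(3,2) = exp(-r*dt) * [p*0.000000 + (1-p)*0.000000] = 0.000000
  V(3,3) = exp(-r*dt) * [p*0.000000 + (1-p)*0.000000] = 0.000000
  V(2,0) = exp(-r*dt) * [p*27.675898 + (1-p)*5.938890] = 14.874303
  V(2,1) = exp(-r*dt) * [p*5.938890 + (1-p)*0.000000] = 2.486886
  V(2,2) = exp(-r*dt) * [p*0.000000 + (1-p)*0.000000] = 0.000000
  V(1,0) = exp(-r*dt) * [p*14.874303 + (1-p)*2.486886] = 7.604190
  V(1,1) = exp(-r*dt) * [p*2.486886 + (1-p)*0.000000] = 1.041373
  V(0,0) = exp(-r*dt) * [p*7.604190 + (1-p)*1.041373] = 3.760266

Answer: Price = V(0,0) = 3.7603


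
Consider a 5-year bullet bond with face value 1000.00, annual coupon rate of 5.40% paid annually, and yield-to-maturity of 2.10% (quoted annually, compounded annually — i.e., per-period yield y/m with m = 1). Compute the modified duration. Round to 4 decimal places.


Coupon per period c = face * coupon_rate / m = 54.000000
Periods per year m = 1; per-period yield y/m = 0.021000
Number of cashflows N = 5
Cashflows (t years, CF_t, discount factor 1/(1+y/m)^(m*t), PV):
  t = 1.0000: CF_t = 54.000000, DF = 0.979432, PV = 52.889324
  t = 2.0000: CF_t = 54.000000, DF = 0.959287, PV = 51.801493
  t = 3.0000: CF_t = 54.000000, DF = 0.939556, PV = 50.736036
  t = 4.0000: CF_t = 54.000000, DF = 0.920231, PV = 49.692494
  t = 5.0000: CF_t = 1054.000000, DF = 0.901304, PV = 949.974397
Price P = sum_t PV_t = 1155.093743
First compute Macaulay numerator sum_t t * PV_t:
  t * PV_t at t = 1.0000: 52.889324
  t * PV_t at t = 2.0000: 103.602986
  t * PV_t at t = 3.0000: 152.208108
  t * PV_t at t = 4.0000: 198.769975
  t * PV_t at t = 5.0000: 4749.871983
Macaulay duration D = 5257.342376 / 1155.093743 = 4.551442
Modified duration = D / (1 + y/m) = 4.551442 / (1 + 0.021000) = 4.457828

Answer: Modified duration = 4.4578


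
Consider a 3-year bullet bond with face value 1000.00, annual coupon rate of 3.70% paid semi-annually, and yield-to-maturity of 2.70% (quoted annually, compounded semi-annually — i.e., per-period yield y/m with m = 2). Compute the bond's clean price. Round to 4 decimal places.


Answer: Price = 1028.6320

Derivation:
Coupon per period c = face * coupon_rate / m = 18.500000
Periods per year m = 2; per-period yield y/m = 0.013500
Number of cashflows N = 6
Cashflows (t years, CF_t, discount factor 1/(1+y/m)^(m*t), PV):
  t = 0.5000: CF_t = 18.500000, DF = 0.986680, PV = 18.253577
  t = 1.0000: CF_t = 18.500000, DF = 0.973537, PV = 18.010436
  t = 1.5000: CF_t = 18.500000, DF = 0.960569, PV = 17.770534
  t = 2.0000: CF_t = 18.500000, DF = 0.947774, PV = 17.533827
  t = 2.5000: CF_t = 18.500000, DF = 0.935150, PV = 17.300273
  t = 3.0000: CF_t = 1018.500000, DF = 0.922694, PV = 939.763374
Price P = sum_t PV_t = 1028.632021


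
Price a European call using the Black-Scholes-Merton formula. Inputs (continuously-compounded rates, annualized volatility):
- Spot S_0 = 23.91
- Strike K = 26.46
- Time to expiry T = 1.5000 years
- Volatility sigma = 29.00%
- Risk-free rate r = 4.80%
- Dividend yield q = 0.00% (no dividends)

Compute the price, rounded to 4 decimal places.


d1 = (ln(S/K) + (r - q + 0.5*sigma^2) * T) / (sigma * sqrt(T)) = 0.09498846
d2 = d1 - sigma * sqrt(T) = -0.26018755
exp(-rT) = 0.93053090; exp(-qT) = 1.00000000
C = S_0 * exp(-qT) * N(d1) - K * exp(-rT) * N(d2)
N(d1) = 0.53783800; N(d2) = 0.39735955
C = 23.9100 * 1.00000000 * 0.53783800 - 26.4600 * 0.93053090 * 0.39735955 = 3.0760

Answer: Price = 3.0760


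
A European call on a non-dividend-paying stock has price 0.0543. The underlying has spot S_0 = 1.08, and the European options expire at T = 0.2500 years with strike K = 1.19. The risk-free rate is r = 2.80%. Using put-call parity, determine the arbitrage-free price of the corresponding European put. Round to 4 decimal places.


Answer: Put price = 0.1560

Derivation:
Put-call parity: C - P = S_0 * exp(-qT) - K * exp(-rT).
S_0 * exp(-qT) = 1.0800 * 1.00000000 = 1.08000000
K * exp(-rT) = 1.1900 * 0.99302444 = 1.18169909
P = C - S*exp(-qT) + K*exp(-rT)
P = 0.0543 - 1.08000000 + 1.18169909 = 0.1560


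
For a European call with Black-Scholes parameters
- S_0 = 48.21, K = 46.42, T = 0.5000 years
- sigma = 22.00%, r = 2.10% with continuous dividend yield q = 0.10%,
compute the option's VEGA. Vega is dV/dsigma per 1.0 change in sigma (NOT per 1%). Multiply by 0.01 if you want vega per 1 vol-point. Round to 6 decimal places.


d1 = 0.3852836347; d2 = 0.2297201428
phi(d1) = 0.3704042609; exp(-qT) = 0.9995001250; exp(-rT) = 0.9895549326
Vega = S * exp(-qT) * phi(d1) * sqrt(T) = 48.2100 * 0.9995001250 * 0.3704042609 * 0.7071067812 = 12.620628

Answer: Vega = 12.620628


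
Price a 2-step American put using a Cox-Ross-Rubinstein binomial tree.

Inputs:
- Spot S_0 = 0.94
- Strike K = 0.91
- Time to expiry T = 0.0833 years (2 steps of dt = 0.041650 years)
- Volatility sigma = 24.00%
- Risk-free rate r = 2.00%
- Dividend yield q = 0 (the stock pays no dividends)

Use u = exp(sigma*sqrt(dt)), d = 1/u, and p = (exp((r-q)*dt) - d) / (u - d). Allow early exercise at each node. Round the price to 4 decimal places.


dt = T/N = 0.041650
u = exp(sigma*sqrt(dt)) = 1.050199; d = 1/u = 0.952200
p = (exp((r-q)*dt) - d) / (u - d) = 0.496261
Discount per step: exp(-r*dt) = 0.999167
Stock lattice S(k, i) with i counting down-moves:
  k=0: S(0,0) = 0.9400
  k=1: S(1,0) = 0.9872; S(1,1) = 0.8951
  k=2: S(2,0) = 1.0367; S(2,1) = 0.9400; S(2,2) = 0.8523
Terminal payoffs V(N, i) = max(K - S_T, 0):
  V(2,0) = 0.000000; V(2,1) = 0.000000; V(2,2) = 0.057716
Backward induction: V(k, i) = exp(-r*dt) * [p * V(k+1, i) + (1-p) * V(k+1, i+1)]; then take max(V_cont, immediate exercise) for American.
  V(1,0) = exp(-r*dt) * [p*0.000000 + (1-p)*0.000000] = 0.000000; exercise = 0.000000; V(1,0) = max -> 0.000000
  V(1,1) = exp(-r*dt) * [p*0.000000 + (1-p)*0.057716] = 0.029050; exercise = 0.014932; V(1,1) = max -> 0.029050
  V(0,0) = exp(-r*dt) * [p*0.000000 + (1-p)*0.029050] = 0.014621; exercise = 0.000000; V(0,0) = max -> 0.014621

Answer: Price = V(0,0) = 0.0146


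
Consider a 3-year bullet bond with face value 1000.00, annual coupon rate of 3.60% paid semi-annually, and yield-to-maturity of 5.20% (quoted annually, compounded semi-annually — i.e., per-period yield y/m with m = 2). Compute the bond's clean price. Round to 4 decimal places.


Coupon per period c = face * coupon_rate / m = 18.000000
Periods per year m = 2; per-period yield y/m = 0.026000
Number of cashflows N = 6
Cashflows (t years, CF_t, discount factor 1/(1+y/m)^(m*t), PV):
  t = 0.5000: CF_t = 18.000000, DF = 0.974659, PV = 17.543860
  t = 1.0000: CF_t = 18.000000, DF = 0.949960, PV = 17.099278
  t = 1.5000: CF_t = 18.000000, DF = 0.925887, PV = 16.665963
  t = 2.0000: CF_t = 18.000000, DF = 0.902424, PV = 16.243629
  t = 2.5000: CF_t = 18.000000, DF = 0.879555, PV = 15.831997
  t = 3.0000: CF_t = 1018.000000, DF = 0.857266, PV = 872.697262
Price P = sum_t PV_t = 956.081989

Answer: Price = 956.0820


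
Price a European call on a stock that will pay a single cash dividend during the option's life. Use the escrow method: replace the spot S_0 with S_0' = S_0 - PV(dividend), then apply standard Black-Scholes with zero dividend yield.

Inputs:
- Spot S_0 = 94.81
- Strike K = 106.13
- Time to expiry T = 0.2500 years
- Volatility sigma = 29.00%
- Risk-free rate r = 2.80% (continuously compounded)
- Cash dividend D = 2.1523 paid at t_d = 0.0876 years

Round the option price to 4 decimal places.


Answer: Price = 1.4698

Derivation:
PV(D) = D * exp(-r * t_d) = 2.1523 * 0.99755021 = 2.14702731
S_0' = S_0 - PV(D) = 94.8100 - 2.14702731 = 92.66297269
d1 = (ln(S_0'/K) + (r + sigma^2/2)*T) / (sigma*sqrt(T)) = -0.81505722
d2 = d1 - sigma*sqrt(T) = -0.96005722
exp(-rT) = 0.99302444
N(d1) = 0.20751978; N(d2) = 0.16851321
C = S_0' * N(d1) - K * exp(-rT) * N(d2) = 92.66297269 * 0.20751978 - 106.1300 * 0.99302444 * 0.16851321 = 1.4698


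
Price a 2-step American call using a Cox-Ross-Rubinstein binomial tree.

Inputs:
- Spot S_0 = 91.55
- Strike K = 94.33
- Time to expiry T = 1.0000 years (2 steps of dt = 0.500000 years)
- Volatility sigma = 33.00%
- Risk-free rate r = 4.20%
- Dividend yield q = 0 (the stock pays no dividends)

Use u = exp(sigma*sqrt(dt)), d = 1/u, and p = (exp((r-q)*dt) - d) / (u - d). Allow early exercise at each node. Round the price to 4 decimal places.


dt = T/N = 0.500000
u = exp(sigma*sqrt(dt)) = 1.262817; d = 1/u = 0.791880
p = (exp((r-q)*dt) - d) / (u - d) = 0.486990
Discount per step: exp(-r*dt) = 0.979219
Stock lattice S(k, i) with i counting down-moves:
  k=0: S(0,0) = 91.5500
  k=1: S(1,0) = 115.6109; S(1,1) = 72.4966
  k=2: S(2,0) = 145.9955; S(2,1) = 91.5500; S(2,2) = 57.4086
Terminal payoffs V(N, i) = max(S_T - K, 0):
  V(2,0) = 51.665492; V(2,1) = 0.000000; V(2,2) = 0.000000
Backward induction: V(k, i) = exp(-r*dt) * [p * V(k+1, i) + (1-p) * V(k+1, i+1)]; then take max(V_cont, immediate exercise) for American.
  V(1,0) = exp(-r*dt) * [p*51.665492 + (1-p)*0.000000] = 24.637735; exercise = 21.280931; V(1,0) = max -> 24.637735
  V(1,1) = exp(-r*dt) * [p*0.000000 + (1-p)*0.000000] = 0.000000; exercise = 0.000000; V(1,1) = max -> 0.000000
  V(0,0) = exp(-r*dt) * [p*24.637735 + (1-p)*0.000000] = 11.749003; exercise = 0.000000; V(0,0) = max -> 11.749003

Answer: Price = V(0,0) = 11.7490


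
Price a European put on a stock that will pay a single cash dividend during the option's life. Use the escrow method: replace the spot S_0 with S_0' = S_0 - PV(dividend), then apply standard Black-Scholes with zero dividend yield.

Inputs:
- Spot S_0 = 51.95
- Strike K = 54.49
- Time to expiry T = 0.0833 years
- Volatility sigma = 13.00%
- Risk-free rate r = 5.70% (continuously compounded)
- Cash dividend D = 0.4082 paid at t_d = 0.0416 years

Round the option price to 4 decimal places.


PV(D) = D * exp(-r * t_d) = 0.4082 * 0.99763161 = 0.40723322
S_0' = S_0 - PV(D) = 51.9500 - 0.40723322 = 51.54276678
d1 = (ln(S_0'/K) + (r + sigma^2/2)*T) / (sigma*sqrt(T)) = -1.33669985
d2 = d1 - sigma*sqrt(T) = -1.37422012
exp(-rT) = 0.99526315
N(-d1) = 0.90933969; N(-d2) = 0.91531332
P = K * exp(-rT) * N(-d2) - S_0' * N(-d1) = 54.4900 * 0.99526315 * 0.91531332 - 51.54276678 * 0.90933969 = 2.7693

Answer: Price = 2.7693


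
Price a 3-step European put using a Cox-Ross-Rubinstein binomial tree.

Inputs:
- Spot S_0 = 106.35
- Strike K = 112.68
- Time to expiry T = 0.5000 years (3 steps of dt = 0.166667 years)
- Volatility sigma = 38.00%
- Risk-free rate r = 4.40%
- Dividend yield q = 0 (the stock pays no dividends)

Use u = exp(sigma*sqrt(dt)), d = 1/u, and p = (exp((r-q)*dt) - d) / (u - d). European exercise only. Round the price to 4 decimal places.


Answer: Price = V(0,0) = 14.2965

Derivation:
dt = T/N = 0.166667
u = exp(sigma*sqrt(dt)) = 1.167815; d = 1/u = 0.856300
p = (exp((r-q)*dt) - d) / (u - d) = 0.484921
Discount per step: exp(-r*dt) = 0.992693
Stock lattice S(k, i) with i counting down-moves:
  k=0: S(0,0) = 106.3500
  k=1: S(1,0) = 124.1971; S(1,1) = 91.0675
  k=2: S(2,0) = 145.0392; S(2,1) = 106.3500; S(2,2) = 77.9811
  k=3: S(3,0) = 169.3790; S(3,1) = 124.1971; S(3,2) = 91.0675; S(3,3) = 66.7752
Terminal payoffs V(N, i) = max(K - S_T, 0):
  V(3,0) = 0.000000; V(3,1) = 0.000000; V(3,2) = 21.612482; V(3,3) = 45.904751
Backward induction: V(k, i) = exp(-r*dt) * [p * V(k+1, i) + (1-p) * V(k+1, i+1)].
  V(2,0) = exp(-r*dt) * [p*0.000000 + (1-p)*0.000000] = 0.000000
  V(2,1) = exp(-r*dt) * [p*0.000000 + (1-p)*21.612482] = 11.050789
  V(2,2) = exp(-r*dt) * [p*21.612482 + (1-p)*45.904751] = 33.875575
  V(1,0) = exp(-r*dt) * [p*0.000000 + (1-p)*11.050789] = 5.650436
  V(1,1) = exp(-r*dt) * [p*11.050789 + (1-p)*33.875575] = 22.640705
  V(0,0) = exp(-r*dt) * [p*5.650436 + (1-p)*22.640705] = 14.296533


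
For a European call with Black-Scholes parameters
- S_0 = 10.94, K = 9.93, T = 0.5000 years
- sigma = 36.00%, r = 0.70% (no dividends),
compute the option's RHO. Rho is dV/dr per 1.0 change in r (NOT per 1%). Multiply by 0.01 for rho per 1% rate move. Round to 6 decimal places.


Answer: Rho = 2.994630

Derivation:
d1 = 0.5215514296; d2 = 0.2669929884
phi(d1) = 0.3482110630; exp(-qT) = 1.0000000000; exp(-rT) = 0.9965061179
N(d2) = 0.6052627202
Rho = K*T*exp(-rT)*N(d2) = 9.9300 * 0.5000 * 0.9965061179 * 0.6052627202 = 2.994630


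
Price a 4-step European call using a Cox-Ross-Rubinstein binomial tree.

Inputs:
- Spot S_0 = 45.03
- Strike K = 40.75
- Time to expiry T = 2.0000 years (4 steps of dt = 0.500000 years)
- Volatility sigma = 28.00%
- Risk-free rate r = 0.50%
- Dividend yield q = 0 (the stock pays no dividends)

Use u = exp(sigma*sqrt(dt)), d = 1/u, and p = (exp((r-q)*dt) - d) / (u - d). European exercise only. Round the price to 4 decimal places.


Answer: Price = V(0,0) = 9.4648

Derivation:
dt = T/N = 0.500000
u = exp(sigma*sqrt(dt)) = 1.218950; d = 1/u = 0.820378
p = (exp((r-q)*dt) - d) / (u - d) = 0.456944
Discount per step: exp(-r*dt) = 0.997503
Stock lattice S(k, i) with i counting down-moves:
  k=0: S(0,0) = 45.0300
  k=1: S(1,0) = 54.8893; S(1,1) = 36.9416
  k=2: S(2,0) = 66.9073; S(2,1) = 45.0300; S(2,2) = 30.3061
  k=3: S(3,0) = 81.5567; S(3,1) = 54.8893; S(3,2) = 36.9416; S(3,3) = 24.8625
  k=4: S(4,0) = 99.4136; S(4,1) = 66.9073; S(4,2) = 45.0300; S(4,3) = 30.3061; S(4,4) = 20.3966
Terminal payoffs V(N, i) = max(S_T - K, 0):
  V(4,0) = 58.663561; V(4,1) = 26.157344; V(4,2) = 4.280000; V(4,3) = 0.000000; V(4,4) = 0.000000
Backward induction: V(k, i) = exp(-r*dt) * [p * V(k+1, i) + (1-p) * V(k+1, i+1)].
  V(3,0) = exp(-r*dt) * [p*58.663561 + (1-p)*26.157344] = 40.908460
  V(3,1) = exp(-r*dt) * [p*26.157344 + (1-p)*4.280000] = 14.241070
  V(3,2) = exp(-r*dt) * [p*4.280000 + (1-p)*0.000000] = 1.950836
  V(3,3) = exp(-r*dt) * [p*0.000000 + (1-p)*0.000000] = 0.000000
  V(2,0) = exp(-r*dt) * [p*40.908460 + (1-p)*14.241070] = 26.360585
  V(2,1) = exp(-r*dt) * [p*14.241070 + (1-p)*1.950836] = 7.547889
  V(2,2) = exp(-r*dt) * [p*1.950836 + (1-p)*0.000000] = 0.889197
  V(1,0) = exp(-r*dt) * [p*26.360585 + (1-p)*7.547889] = 16.103924
  V(1,1) = exp(-r*dt) * [p*7.547889 + (1-p)*0.889197] = 3.922028
  V(0,0) = exp(-r*dt) * [p*16.103924 + (1-p)*3.922028] = 9.464779


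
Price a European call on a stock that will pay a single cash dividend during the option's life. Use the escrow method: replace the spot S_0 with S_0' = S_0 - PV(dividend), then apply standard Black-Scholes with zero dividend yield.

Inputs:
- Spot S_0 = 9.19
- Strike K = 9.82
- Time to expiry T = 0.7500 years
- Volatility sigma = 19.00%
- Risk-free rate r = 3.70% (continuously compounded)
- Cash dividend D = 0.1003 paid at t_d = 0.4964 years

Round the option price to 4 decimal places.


PV(D) = D * exp(-r * t_d) = 0.1003 * 0.98180084 = 0.09847462
S_0' = S_0 - PV(D) = 9.1900 - 0.09847462 = 9.09152538
d1 = (ln(S_0'/K) + (r + sigma^2/2)*T) / (sigma*sqrt(T)) = -0.21751471
d2 = d1 - sigma*sqrt(T) = -0.38205954
exp(-rT) = 0.97263149
N(d1) = 0.41390362; N(d2) = 0.35120860
C = S_0' * N(d1) - K * exp(-rT) * N(d2) = 9.09152538 * 0.41390362 - 9.8200 * 0.97263149 * 0.35120860 = 0.4085

Answer: Price = 0.4085


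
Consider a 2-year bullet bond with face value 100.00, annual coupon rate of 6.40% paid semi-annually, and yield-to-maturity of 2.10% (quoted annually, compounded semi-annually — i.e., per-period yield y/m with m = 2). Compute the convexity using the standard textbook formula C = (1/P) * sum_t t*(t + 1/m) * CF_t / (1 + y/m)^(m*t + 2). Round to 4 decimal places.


Coupon per period c = face * coupon_rate / m = 3.200000
Periods per year m = 2; per-period yield y/m = 0.010500
Number of cashflows N = 4
Cashflows (t years, CF_t, discount factor 1/(1+y/m)^(m*t), PV):
  t = 0.5000: CF_t = 3.200000, DF = 0.989609, PV = 3.166749
  t = 1.0000: CF_t = 3.200000, DF = 0.979326, PV = 3.133844
  t = 1.5000: CF_t = 3.200000, DF = 0.969150, PV = 3.101280
  t = 2.0000: CF_t = 103.200000, DF = 0.959080, PV = 98.977032
Price P = sum_t PV_t = 108.378905
Convexity numerator sum_t t*(t + 1/m) * CF_t / (1+y/m)^(m*t + 2):
  t = 0.5000: term = 1.550640
  t = 1.0000: term = 4.603583
  t = 1.5000: term = 9.111495
  t = 2.0000: term = 484.653992
Convexity = (1/P) * sum = 499.919710 / 108.378905 = 4.612703

Answer: Convexity = 4.6127


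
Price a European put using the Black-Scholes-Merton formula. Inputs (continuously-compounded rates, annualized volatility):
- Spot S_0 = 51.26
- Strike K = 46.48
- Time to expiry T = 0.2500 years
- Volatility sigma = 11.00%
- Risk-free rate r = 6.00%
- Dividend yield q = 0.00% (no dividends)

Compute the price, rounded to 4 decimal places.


Answer: Price = 0.0196

Derivation:
d1 = (ln(S/K) + (r - q + 0.5*sigma^2) * T) / (sigma * sqrt(T)) = 2.08002015
d2 = d1 - sigma * sqrt(T) = 2.02502015
exp(-rT) = 0.98511194; exp(-qT) = 1.00000000
P = K * exp(-rT) * N(-d2) - S_0 * exp(-qT) * N(-d1)
N(-d1) = 0.01876184; N(-d2) = 0.02143265
P = 46.4800 * 0.98511194 * 0.02143265 - 51.2600 * 1.00000000 * 0.01876184 = 0.0196


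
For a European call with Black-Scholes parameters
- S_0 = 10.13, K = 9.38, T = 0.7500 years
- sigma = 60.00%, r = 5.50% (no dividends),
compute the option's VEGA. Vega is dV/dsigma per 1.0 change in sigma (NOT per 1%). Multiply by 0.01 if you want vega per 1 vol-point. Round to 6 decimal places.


Answer: Vega = 3.108144

Derivation:
d1 = 0.4872288852; d2 = -0.0323863570
phi(d1) = 0.3542917593; exp(-qT) = 1.0000000000; exp(-rT) = 0.9595892027
Vega = S * exp(-qT) * phi(d1) * sqrt(T) = 10.1300 * 1.0000000000 * 0.3542917593 * 0.8660254038 = 3.108144


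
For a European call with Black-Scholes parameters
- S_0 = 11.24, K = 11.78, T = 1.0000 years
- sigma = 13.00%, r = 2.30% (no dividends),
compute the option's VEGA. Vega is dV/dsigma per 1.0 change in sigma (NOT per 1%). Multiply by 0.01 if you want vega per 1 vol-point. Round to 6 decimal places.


Answer: Vega = 4.452456

Derivation:
d1 = -0.1190333366; d2 = -0.2490333366
phi(d1) = 0.3961259745; exp(-qT) = 1.0000000000; exp(-rT) = 0.9772624838
Vega = S * exp(-qT) * phi(d1) * sqrt(T) = 11.2400 * 1.0000000000 * 0.3961259745 * 1.0000000000 = 4.452456


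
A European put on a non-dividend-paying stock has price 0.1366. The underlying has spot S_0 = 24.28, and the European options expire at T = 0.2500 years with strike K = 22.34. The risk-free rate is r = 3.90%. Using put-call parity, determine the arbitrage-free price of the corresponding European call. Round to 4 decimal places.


Answer: Call price = 2.2934

Derivation:
Put-call parity: C - P = S_0 * exp(-qT) - K * exp(-rT).
S_0 * exp(-qT) = 24.2800 * 1.00000000 = 24.28000000
K * exp(-rT) = 22.3400 * 0.99029738 = 22.12324341
C = P + S*exp(-qT) - K*exp(-rT)
C = 0.1366 + 24.28000000 - 22.12324341 = 2.2934


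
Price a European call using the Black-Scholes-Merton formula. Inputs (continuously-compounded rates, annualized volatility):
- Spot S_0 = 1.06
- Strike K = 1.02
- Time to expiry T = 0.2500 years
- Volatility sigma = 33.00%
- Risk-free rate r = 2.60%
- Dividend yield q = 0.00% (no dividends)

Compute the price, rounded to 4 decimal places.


Answer: Price = 0.0940

Derivation:
d1 = (ln(S/K) + (r - q + 0.5*sigma^2) * T) / (sigma * sqrt(T)) = 0.35502291
d2 = d1 - sigma * sqrt(T) = 0.19002291
exp(-rT) = 0.99352108; exp(-qT) = 1.00000000
C = S_0 * exp(-qT) * N(d1) - K * exp(-rT) * N(d2)
N(d1) = 0.63871379; N(d2) = 0.57535441
C = 1.0600 * 1.00000000 * 0.63871379 - 1.0200 * 0.99352108 * 0.57535441 = 0.0940


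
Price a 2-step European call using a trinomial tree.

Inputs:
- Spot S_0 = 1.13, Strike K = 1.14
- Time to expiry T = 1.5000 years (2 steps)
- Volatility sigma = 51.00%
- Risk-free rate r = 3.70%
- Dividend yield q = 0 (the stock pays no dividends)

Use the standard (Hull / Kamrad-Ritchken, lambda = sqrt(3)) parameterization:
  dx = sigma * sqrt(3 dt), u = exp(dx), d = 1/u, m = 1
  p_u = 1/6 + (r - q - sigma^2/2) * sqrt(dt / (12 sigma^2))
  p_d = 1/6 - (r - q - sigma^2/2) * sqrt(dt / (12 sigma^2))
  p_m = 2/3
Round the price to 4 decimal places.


dt = T/N = 0.750000; dx = sigma*sqrt(3*dt) = 0.765000
u = exp(dx) = 2.148994; d = 1/u = 0.465334
p_u = 0.121054, p_m = 0.666667, p_d = 0.212279
Discount per step: exp(-r*dt) = 0.972631
Stock lattice S(k, j) with j the centered position index:
  k=0: S(0,+0) = 1.1300
  k=1: S(1,-1) = 0.5258; S(1,+0) = 1.1300; S(1,+1) = 2.4284
  k=2: S(2,-2) = 0.2447; S(2,-1) = 0.5258; S(2,+0) = 1.1300; S(2,+1) = 2.4284; S(2,+2) = 5.2185
Terminal payoffs V(N, j) = max(S_T - K, 0):
  V(2,-2) = 0.000000; V(2,-1) = 0.000000; V(2,+0) = 0.000000; V(2,+1) = 1.288364; V(2,+2) = 4.078540
Backward induction: V(k, j) = exp(-r*dt) * [p_u * V(k+1, j+1) + p_m * V(k+1, j) + p_d * V(k+1, j-1)]
  V(1,-1) = exp(-r*dt) * [p_u*0.000000 + p_m*0.000000 + p_d*0.000000] = 0.000000
  V(1,+0) = exp(-r*dt) * [p_u*1.288364 + p_m*0.000000 + p_d*0.000000] = 0.151693
  V(1,+1) = exp(-r*dt) * [p_u*4.078540 + p_m*1.288364 + p_d*0.000000] = 1.315613
  V(0,+0) = exp(-r*dt) * [p_u*1.315613 + p_m*0.151693 + p_d*0.000000] = 0.253262

Answer: Price = V(0,0) = 0.2533


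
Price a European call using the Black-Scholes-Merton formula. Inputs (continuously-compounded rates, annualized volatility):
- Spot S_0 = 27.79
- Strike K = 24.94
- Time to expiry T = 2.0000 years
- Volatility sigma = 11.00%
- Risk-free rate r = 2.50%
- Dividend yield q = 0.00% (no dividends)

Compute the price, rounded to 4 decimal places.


d1 = (ln(S/K) + (r - q + 0.5*sigma^2) * T) / (sigma * sqrt(T)) = 1.09475110
d2 = d1 - sigma * sqrt(T) = 0.93918761
exp(-rT) = 0.95122942; exp(-qT) = 1.00000000
C = S_0 * exp(-qT) * N(d1) - K * exp(-rT) * N(d2)
N(d1) = 0.86318715; N(d2) = 0.82618278
C = 27.7900 * 1.00000000 * 0.86318715 - 24.9400 * 0.95122942 * 0.82618278 = 4.3879

Answer: Price = 4.3879


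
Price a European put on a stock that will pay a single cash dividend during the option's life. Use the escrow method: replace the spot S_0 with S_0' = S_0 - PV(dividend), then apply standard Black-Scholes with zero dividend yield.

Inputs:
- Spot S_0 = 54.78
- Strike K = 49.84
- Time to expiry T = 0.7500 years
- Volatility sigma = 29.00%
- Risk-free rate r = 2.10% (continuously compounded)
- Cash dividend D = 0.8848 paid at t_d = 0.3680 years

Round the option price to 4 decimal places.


PV(D) = D * exp(-r * t_d) = 0.8848 * 0.99230178 = 0.87798862
S_0' = S_0 - PV(D) = 54.7800 - 0.87798862 = 53.90201138
d1 = (ln(S_0'/K) + (r + sigma^2/2)*T) / (sigma*sqrt(T)) = 0.50025378
d2 = d1 - sigma*sqrt(T) = 0.24910641
exp(-rT) = 0.98437338
N(-d1) = 0.30844820; N(-d2) = 0.40163923
P = K * exp(-rT) * N(-d2) - S_0' * N(-d1) = 49.8400 * 0.98437338 * 0.40163923 - 53.90201138 * 0.30844820 = 3.0789

Answer: Price = 3.0789


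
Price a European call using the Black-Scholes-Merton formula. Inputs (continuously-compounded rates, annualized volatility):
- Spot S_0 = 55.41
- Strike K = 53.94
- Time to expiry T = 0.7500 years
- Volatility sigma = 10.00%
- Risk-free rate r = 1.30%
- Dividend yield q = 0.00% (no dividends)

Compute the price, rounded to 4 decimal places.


Answer: Price = 3.0416

Derivation:
d1 = (ln(S/K) + (r - q + 0.5*sigma^2) * T) / (sigma * sqrt(T)) = 0.46635774
d2 = d1 - sigma * sqrt(T) = 0.37975520
exp(-rT) = 0.99029738; exp(-qT) = 1.00000000
C = S_0 * exp(-qT) * N(d1) - K * exp(-rT) * N(d2)
N(d1) = 0.67952027; N(d2) = 0.64793643
C = 55.4100 * 1.00000000 * 0.67952027 - 53.9400 * 0.99029738 * 0.64793643 = 3.0416


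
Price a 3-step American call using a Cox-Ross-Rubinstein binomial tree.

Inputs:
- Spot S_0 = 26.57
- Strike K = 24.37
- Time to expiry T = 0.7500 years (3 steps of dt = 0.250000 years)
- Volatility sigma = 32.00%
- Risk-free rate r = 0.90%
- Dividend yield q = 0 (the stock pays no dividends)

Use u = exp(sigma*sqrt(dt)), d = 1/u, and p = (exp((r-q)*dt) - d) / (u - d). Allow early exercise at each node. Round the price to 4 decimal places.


Answer: Price = V(0,0) = 4.2391

Derivation:
dt = T/N = 0.250000
u = exp(sigma*sqrt(dt)) = 1.173511; d = 1/u = 0.852144
p = (exp((r-q)*dt) - d) / (u - d) = 0.467094
Discount per step: exp(-r*dt) = 0.997753
Stock lattice S(k, i) with i counting down-moves:
  k=0: S(0,0) = 26.5700
  k=1: S(1,0) = 31.1802; S(1,1) = 22.6415
  k=2: S(2,0) = 36.5903; S(2,1) = 26.5700; S(2,2) = 19.2938
  k=3: S(3,0) = 42.9391; S(3,1) = 31.1802; S(3,2) = 22.6415; S(3,3) = 16.4411
Terminal payoffs V(N, i) = max(S_T - K, 0):
  V(3,0) = 18.569097; V(3,1) = 6.810184; V(3,2) = 0.000000; V(3,3) = 0.000000
Backward induction: V(k, i) = exp(-r*dt) * [p * V(k+1, i) + (1-p) * V(k+1, i+1)]; then take max(V_cont, immediate exercise) for American.
  V(2,0) = exp(-r*dt) * [p*18.569097 + (1-p)*6.810184] = 12.275056; exercise = 12.220285; V(2,0) = max -> 12.275056
  V(2,1) = exp(-r*dt) * [p*6.810184 + (1-p)*0.000000] = 3.173849; exercise = 2.200000; V(2,1) = max -> 3.173849
  V(2,2) = exp(-r*dt) * [p*0.000000 + (1-p)*0.000000] = 0.000000; exercise = 0.000000; V(2,2) = max -> 0.000000
  V(1,0) = exp(-r*dt) * [p*12.275056 + (1-p)*3.173849] = 7.408284; exercise = 6.810184; V(1,0) = max -> 7.408284
  V(1,1) = exp(-r*dt) * [p*3.173849 + (1-p)*0.000000] = 1.479155; exercise = 0.000000; V(1,1) = max -> 1.479155
  V(0,0) = exp(-r*dt) * [p*7.408284 + (1-p)*1.479155] = 4.239069; exercise = 2.200000; V(0,0) = max -> 4.239069


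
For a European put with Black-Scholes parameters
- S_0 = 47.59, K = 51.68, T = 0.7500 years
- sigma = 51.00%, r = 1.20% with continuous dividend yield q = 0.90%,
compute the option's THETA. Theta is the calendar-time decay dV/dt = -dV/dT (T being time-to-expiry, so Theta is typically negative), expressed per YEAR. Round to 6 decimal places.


Answer: Theta = -5.351100

Derivation:
d1 = 0.0392582236; d2 = -0.4024147323
phi(d1) = 0.3986349723; exp(-qT) = 0.9932727301; exp(-rT) = 0.9910403788
Theta = -S*exp(-qT)*phi(d1)*sigma/(2*sqrt(T)) + r*K*exp(-rT)*N(-d2) - q*S*exp(-qT)*N(-d1)
N(-d1) = 0.4843422568; N(-d2) = 0.6563105852; sqrt(T) = 0.8660254038
Term 1 = -47.5900 * 0.9932727301 * 0.3986349723 * 0.5100 / (2 * 0.8660254038) = -5.5484178793
Term 2 = 0.0120 * 51.6800 * 0.9910403788 * 0.6563105852 = 0.4033708492
Term 3 = -0.0090 * 47.5900 * 0.9932727301 * 0.4843422568 = -0.2060530691
Theta = -5.5484178793 + (0.4033708492) + (-0.2060530691) = -5.351100


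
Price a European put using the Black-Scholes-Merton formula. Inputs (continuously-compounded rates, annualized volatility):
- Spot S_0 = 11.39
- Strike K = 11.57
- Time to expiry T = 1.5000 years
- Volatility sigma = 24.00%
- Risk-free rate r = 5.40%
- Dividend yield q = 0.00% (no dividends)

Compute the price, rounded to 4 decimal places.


Answer: Price = 0.9601

Derivation:
d1 = (ln(S/K) + (r - q + 0.5*sigma^2) * T) / (sigma * sqrt(T)) = 0.36919334
d2 = d1 - sigma * sqrt(T) = 0.07525457
exp(-rT) = 0.92219369; exp(-qT) = 1.00000000
P = K * exp(-rT) * N(-d2) - S_0 * exp(-qT) * N(-d1)
N(-d1) = 0.35599181; N(-d2) = 0.47000608
P = 11.5700 * 0.92219369 * 0.47000608 - 11.3900 * 1.00000000 * 0.35599181 = 0.9601


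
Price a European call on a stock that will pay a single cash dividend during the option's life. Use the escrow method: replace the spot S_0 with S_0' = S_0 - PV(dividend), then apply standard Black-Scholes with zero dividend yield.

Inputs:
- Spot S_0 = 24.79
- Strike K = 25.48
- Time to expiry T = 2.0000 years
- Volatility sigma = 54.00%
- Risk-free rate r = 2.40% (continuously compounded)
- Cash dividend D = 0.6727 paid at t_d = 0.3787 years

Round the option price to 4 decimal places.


Answer: Price = 7.1179

Derivation:
PV(D) = D * exp(-r * t_d) = 0.6727 * 0.99095238 = 0.66661366
S_0' = S_0 - PV(D) = 24.7900 - 0.66661366 = 24.12338634
d1 = (ln(S_0'/K) + (r + sigma^2/2)*T) / (sigma*sqrt(T)) = 0.37304849
d2 = d1 - sigma*sqrt(T) = -0.39062683
exp(-rT) = 0.95313379
N(d1) = 0.64544382; N(d2) = 0.34803654
C = S_0' * N(d1) - K * exp(-rT) * N(d2) = 24.12338634 * 0.64544382 - 25.4800 * 0.95313379 * 0.34803654 = 7.1179


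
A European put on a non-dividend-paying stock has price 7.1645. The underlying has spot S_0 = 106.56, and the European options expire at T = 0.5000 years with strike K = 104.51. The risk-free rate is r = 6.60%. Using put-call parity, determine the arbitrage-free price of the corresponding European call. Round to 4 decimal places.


Answer: Call price = 12.6070

Derivation:
Put-call parity: C - P = S_0 * exp(-qT) - K * exp(-rT).
S_0 * exp(-qT) = 106.5600 * 1.00000000 = 106.56000000
K * exp(-rT) = 104.5100 * 0.96753856 = 101.11745486
C = P + S*exp(-qT) - K*exp(-rT)
C = 7.1645 + 106.56000000 - 101.11745486 = 12.6070


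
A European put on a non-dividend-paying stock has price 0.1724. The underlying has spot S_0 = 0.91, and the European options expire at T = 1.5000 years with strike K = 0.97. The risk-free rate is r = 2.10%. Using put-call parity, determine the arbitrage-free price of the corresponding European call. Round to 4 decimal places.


Put-call parity: C - P = S_0 * exp(-qT) - K * exp(-rT).
S_0 * exp(-qT) = 0.9100 * 1.00000000 = 0.91000000
K * exp(-rT) = 0.9700 * 0.96899096 = 0.93992123
C = P + S*exp(-qT) - K*exp(-rT)
C = 0.1724 + 0.91000000 - 0.93992123 = 0.1425

Answer: Call price = 0.1425


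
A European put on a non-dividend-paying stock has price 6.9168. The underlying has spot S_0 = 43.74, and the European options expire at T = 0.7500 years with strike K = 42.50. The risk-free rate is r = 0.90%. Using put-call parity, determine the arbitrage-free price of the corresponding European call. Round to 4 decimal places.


Answer: Call price = 8.4427

Derivation:
Put-call parity: C - P = S_0 * exp(-qT) - K * exp(-rT).
S_0 * exp(-qT) = 43.7400 * 1.00000000 = 43.74000000
K * exp(-rT) = 42.5000 * 0.99327273 = 42.21409103
C = P + S*exp(-qT) - K*exp(-rT)
C = 6.9168 + 43.74000000 - 42.21409103 = 8.4427


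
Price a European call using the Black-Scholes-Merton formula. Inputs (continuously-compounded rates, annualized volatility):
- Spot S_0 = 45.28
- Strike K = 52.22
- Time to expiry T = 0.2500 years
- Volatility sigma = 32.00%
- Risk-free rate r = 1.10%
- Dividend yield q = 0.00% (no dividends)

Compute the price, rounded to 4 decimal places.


d1 = (ln(S/K) + (r - q + 0.5*sigma^2) * T) / (sigma * sqrt(T)) = -0.79406331
d2 = d1 - sigma * sqrt(T) = -0.95406331
exp(-rT) = 0.99725378; exp(-qT) = 1.00000000
C = S_0 * exp(-qT) * N(d1) - K * exp(-rT) * N(d2)
N(d1) = 0.21357929; N(d2) = 0.17002580
C = 45.2800 * 1.00000000 * 0.21357929 - 52.2200 * 0.99725378 * 0.17002580 = 0.8165

Answer: Price = 0.8165


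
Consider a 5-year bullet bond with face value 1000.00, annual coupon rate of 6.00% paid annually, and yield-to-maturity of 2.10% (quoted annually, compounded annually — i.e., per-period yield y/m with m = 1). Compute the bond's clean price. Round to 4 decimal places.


Answer: Price = 1183.2926

Derivation:
Coupon per period c = face * coupon_rate / m = 60.000000
Periods per year m = 1; per-period yield y/m = 0.021000
Number of cashflows N = 5
Cashflows (t years, CF_t, discount factor 1/(1+y/m)^(m*t), PV):
  t = 1.0000: CF_t = 60.000000, DF = 0.979432, PV = 58.765916
  t = 2.0000: CF_t = 60.000000, DF = 0.959287, PV = 57.557214
  t = 3.0000: CF_t = 60.000000, DF = 0.939556, PV = 56.373373
  t = 4.0000: CF_t = 60.000000, DF = 0.920231, PV = 55.213882
  t = 5.0000: CF_t = 1060.000000, DF = 0.901304, PV = 955.382220
Price P = sum_t PV_t = 1183.292606


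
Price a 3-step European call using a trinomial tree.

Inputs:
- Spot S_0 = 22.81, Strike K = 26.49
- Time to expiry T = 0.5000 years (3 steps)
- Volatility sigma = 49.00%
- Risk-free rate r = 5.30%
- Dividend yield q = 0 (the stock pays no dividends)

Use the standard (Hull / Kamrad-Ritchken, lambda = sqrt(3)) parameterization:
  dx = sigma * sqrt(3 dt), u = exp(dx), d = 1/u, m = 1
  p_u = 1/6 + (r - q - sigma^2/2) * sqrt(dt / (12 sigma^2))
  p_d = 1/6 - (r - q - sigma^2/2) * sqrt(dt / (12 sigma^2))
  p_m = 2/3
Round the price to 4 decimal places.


dt = T/N = 0.166667; dx = sigma*sqrt(3*dt) = 0.346482
u = exp(dx) = 1.414084; d = 1/u = 0.707171
p_u = 0.150540, p_m = 0.666667, p_d = 0.182793
Discount per step: exp(-r*dt) = 0.991206
Stock lattice S(k, j) with j the centered position index:
  k=0: S(0,+0) = 22.8100
  k=1: S(1,-1) = 16.1306; S(1,+0) = 22.8100; S(1,+1) = 32.2553
  k=2: S(2,-2) = 11.4071; S(2,-1) = 16.1306; S(2,+0) = 22.8100; S(2,+1) = 32.2553; S(2,+2) = 45.6117
  k=3: S(3,-3) = 8.0668; S(3,-2) = 11.4071; S(3,-1) = 16.1306; S(3,+0) = 22.8100; S(3,+1) = 32.2553; S(3,+2) = 45.6117; S(3,+3) = 64.4988
Terminal payoffs V(N, j) = max(S_T - K, 0):
  V(3,-3) = 0.000000; V(3,-2) = 0.000000; V(3,-1) = 0.000000; V(3,+0) = 0.000000; V(3,+1) = 5.765267; V(3,+2) = 19.121674; V(3,+3) = 38.008760
Backward induction: V(k, j) = exp(-r*dt) * [p_u * V(k+1, j+1) + p_m * V(k+1, j) + p_d * V(k+1, j-1)]
  V(2,-2) = exp(-r*dt) * [p_u*0.000000 + p_m*0.000000 + p_d*0.000000] = 0.000000
  V(2,-1) = exp(-r*dt) * [p_u*0.000000 + p_m*0.000000 + p_d*0.000000] = 0.000000
  V(2,+0) = exp(-r*dt) * [p_u*5.765267 + p_m*0.000000 + p_d*0.000000] = 0.860272
  V(2,+1) = exp(-r*dt) * [p_u*19.121674 + p_m*5.765267 + p_d*0.000000] = 6.662977
  V(2,+2) = exp(-r*dt) * [p_u*38.008760 + p_m*19.121674 + p_d*5.765267] = 19.351785
  V(1,-1) = exp(-r*dt) * [p_u*0.860272 + p_m*0.000000 + p_d*0.000000] = 0.128367
  V(1,+0) = exp(-r*dt) * [p_u*6.662977 + p_m*0.860272 + p_d*0.000000] = 1.562697
  V(1,+1) = exp(-r*dt) * [p_u*19.351785 + p_m*6.662977 + p_d*0.860272] = 7.446392
  V(0,+0) = exp(-r*dt) * [p_u*7.446392 + p_m*1.562697 + p_d*0.128367] = 2.167018

Answer: Price = V(0,0) = 2.1670


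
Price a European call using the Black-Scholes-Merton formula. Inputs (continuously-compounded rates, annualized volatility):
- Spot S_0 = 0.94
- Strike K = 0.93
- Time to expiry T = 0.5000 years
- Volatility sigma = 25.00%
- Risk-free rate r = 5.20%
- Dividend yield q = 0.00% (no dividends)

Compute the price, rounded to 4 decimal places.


Answer: Price = 0.0833

Derivation:
d1 = (ln(S/K) + (r - q + 0.5*sigma^2) * T) / (sigma * sqrt(T)) = 0.29596825
d2 = d1 - sigma * sqrt(T) = 0.11919155
exp(-rT) = 0.97433509; exp(-qT) = 1.00000000
C = S_0 * exp(-qT) * N(d1) - K * exp(-rT) * N(d2)
N(d1) = 0.61637284; N(d2) = 0.54743820
C = 0.9400 * 1.00000000 * 0.61637284 - 0.9300 * 0.97433509 * 0.54743820 = 0.0833


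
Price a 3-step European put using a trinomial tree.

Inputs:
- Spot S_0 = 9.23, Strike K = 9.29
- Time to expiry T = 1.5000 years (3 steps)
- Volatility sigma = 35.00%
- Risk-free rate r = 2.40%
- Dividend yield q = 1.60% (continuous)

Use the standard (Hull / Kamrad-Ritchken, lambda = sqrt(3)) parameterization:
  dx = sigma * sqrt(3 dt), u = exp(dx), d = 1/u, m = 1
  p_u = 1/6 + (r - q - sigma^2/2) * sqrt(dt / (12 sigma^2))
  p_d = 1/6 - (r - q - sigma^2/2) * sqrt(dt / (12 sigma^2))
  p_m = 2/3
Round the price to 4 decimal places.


dt = T/N = 0.500000; dx = sigma*sqrt(3*dt) = 0.428661
u = exp(dx) = 1.535200; d = 1/u = 0.651381
p_u = 0.135611, p_m = 0.666667, p_d = 0.197723
Discount per step: exp(-r*dt) = 0.988072
Stock lattice S(k, j) with j the centered position index:
  k=0: S(0,+0) = 9.2300
  k=1: S(1,-1) = 6.0122; S(1,+0) = 9.2300; S(1,+1) = 14.1699
  k=2: S(2,-2) = 3.9163; S(2,-1) = 6.0122; S(2,+0) = 9.2300; S(2,+1) = 14.1699; S(2,+2) = 21.7536
  k=3: S(3,-3) = 2.5510; S(3,-2) = 3.9163; S(3,-1) = 6.0122; S(3,+0) = 9.2300; S(3,+1) = 14.1699; S(3,+2) = 21.7536; S(3,+3) = 33.3962
Terminal payoffs V(N, j) = max(K - S_T, 0):
  V(3,-3) = 6.739022; V(3,-2) = 5.373738; V(3,-1) = 3.277754; V(3,+0) = 0.060000; V(3,+1) = 0.000000; V(3,+2) = 0.000000; V(3,+3) = 0.000000
Backward induction: V(k, j) = exp(-r*dt) * [p_u * V(k+1, j+1) + p_m * V(k+1, j) + p_d * V(k+1, j-1)]
  V(2,-2) = exp(-r*dt) * [p_u*3.277754 + p_m*5.373738 + p_d*6.739022] = 5.295519
  V(2,-1) = exp(-r*dt) * [p_u*0.060000 + p_m*3.277754 + p_d*5.373738] = 3.216980
  V(2,+0) = exp(-r*dt) * [p_u*0.000000 + p_m*0.060000 + p_d*3.277754] = 0.679879
  V(2,+1) = exp(-r*dt) * [p_u*0.000000 + p_m*0.000000 + p_d*0.060000] = 0.011722
  V(2,+2) = exp(-r*dt) * [p_u*0.000000 + p_m*0.000000 + p_d*0.000000] = 0.000000
  V(1,-1) = exp(-r*dt) * [p_u*0.679879 + p_m*3.216980 + p_d*5.295519] = 3.244725
  V(1,+0) = exp(-r*dt) * [p_u*0.011722 + p_m*0.679879 + p_d*3.216980] = 1.077899
  V(1,+1) = exp(-r*dt) * [p_u*0.000000 + p_m*0.011722 + p_d*0.679879] = 0.140545
  V(0,+0) = exp(-r*dt) * [p_u*0.140545 + p_m*1.077899 + p_d*3.244725] = 1.362763

Answer: Price = V(0,0) = 1.3628


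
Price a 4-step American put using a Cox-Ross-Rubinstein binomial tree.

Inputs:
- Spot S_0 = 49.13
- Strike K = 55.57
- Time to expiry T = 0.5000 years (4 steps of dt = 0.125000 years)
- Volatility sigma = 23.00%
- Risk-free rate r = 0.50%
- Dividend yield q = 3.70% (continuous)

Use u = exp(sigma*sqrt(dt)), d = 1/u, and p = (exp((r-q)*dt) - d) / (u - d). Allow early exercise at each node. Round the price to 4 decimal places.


Answer: Price = V(0,0) = 8.1932

Derivation:
dt = T/N = 0.125000
u = exp(sigma*sqrt(dt)) = 1.084715; d = 1/u = 0.921901
p = (exp((r-q)*dt) - d) / (u - d) = 0.455163
Discount per step: exp(-r*dt) = 0.999375
Stock lattice S(k, i) with i counting down-moves:
  k=0: S(0,0) = 49.1300
  k=1: S(1,0) = 53.2920; S(1,1) = 45.2930
  k=2: S(2,0) = 57.8067; S(2,1) = 49.1300; S(2,2) = 41.7557
  k=3: S(3,0) = 62.7038; S(3,1) = 53.2920; S(3,2) = 45.2930; S(3,3) = 38.4946
  k=4: S(4,0) = 68.0157; S(4,1) = 57.8067; S(4,2) = 49.1300; S(4,3) = 41.7557; S(4,4) = 35.4882
Terminal payoffs V(N, i) = max(K - S_T, 0):
  V(4,0) = 0.000000; V(4,1) = 0.000000; V(4,2) = 6.440000; V(4,3) = 13.814328; V(4,4) = 20.081783
Backward induction: V(k, i) = exp(-r*dt) * [p * V(k+1, i) + (1-p) * V(k+1, i+1)]; then take max(V_cont, immediate exercise) for American.
  V(3,0) = exp(-r*dt) * [p*0.000000 + (1-p)*0.000000] = 0.000000; exercise = 0.000000; V(3,0) = max -> 0.000000
  V(3,1) = exp(-r*dt) * [p*0.000000 + (1-p)*6.440000] = 3.506558; exercise = 2.277952; V(3,1) = max -> 3.506558
  V(3,2) = exp(-r*dt) * [p*6.440000 + (1-p)*13.814328] = 10.451273; exercise = 10.276997; V(3,2) = max -> 10.451273
  V(3,3) = exp(-r*dt) * [p*13.814328 + (1-p)*20.081783] = 17.218305; exercise = 17.075399; V(3,3) = max -> 17.218305
  V(2,0) = exp(-r*dt) * [p*0.000000 + (1-p)*3.506558] = 1.909309; exercise = 0.000000; V(2,0) = max -> 1.909309
  V(2,1) = exp(-r*dt) * [p*3.506558 + (1-p)*10.451273] = 7.285740; exercise = 6.440000; V(2,1) = max -> 7.285740
  V(2,2) = exp(-r*dt) * [p*10.451273 + (1-p)*17.218305] = 14.129368; exercise = 13.814328; V(2,2) = max -> 14.129368
  V(1,0) = exp(-r*dt) * [p*1.909309 + (1-p)*7.285740] = 4.835564; exercise = 2.277952; V(1,0) = max -> 4.835564
  V(1,1) = exp(-r*dt) * [p*7.285740 + (1-p)*14.129368] = 11.007520; exercise = 10.276997; V(1,1) = max -> 11.007520
  V(0,0) = exp(-r*dt) * [p*4.835564 + (1-p)*11.007520] = 8.193152; exercise = 6.440000; V(0,0) = max -> 8.193152
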